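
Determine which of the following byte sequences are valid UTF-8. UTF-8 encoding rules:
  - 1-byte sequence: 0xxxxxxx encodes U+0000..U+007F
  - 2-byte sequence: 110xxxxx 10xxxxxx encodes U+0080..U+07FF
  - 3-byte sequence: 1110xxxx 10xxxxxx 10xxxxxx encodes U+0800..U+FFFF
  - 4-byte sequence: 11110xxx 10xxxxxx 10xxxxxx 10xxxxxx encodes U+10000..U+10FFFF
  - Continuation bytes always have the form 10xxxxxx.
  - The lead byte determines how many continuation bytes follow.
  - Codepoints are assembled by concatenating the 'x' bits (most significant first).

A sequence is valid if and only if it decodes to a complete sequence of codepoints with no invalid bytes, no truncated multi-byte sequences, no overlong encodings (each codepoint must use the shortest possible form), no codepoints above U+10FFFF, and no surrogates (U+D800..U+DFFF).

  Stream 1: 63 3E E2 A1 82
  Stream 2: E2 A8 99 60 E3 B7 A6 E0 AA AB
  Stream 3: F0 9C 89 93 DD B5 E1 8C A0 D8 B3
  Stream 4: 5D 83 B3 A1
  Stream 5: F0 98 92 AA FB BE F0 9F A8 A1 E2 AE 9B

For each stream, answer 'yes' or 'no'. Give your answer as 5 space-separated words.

Stream 1: decodes cleanly. VALID
Stream 2: decodes cleanly. VALID
Stream 3: decodes cleanly. VALID
Stream 4: error at byte offset 1. INVALID
Stream 5: error at byte offset 4. INVALID

Answer: yes yes yes no no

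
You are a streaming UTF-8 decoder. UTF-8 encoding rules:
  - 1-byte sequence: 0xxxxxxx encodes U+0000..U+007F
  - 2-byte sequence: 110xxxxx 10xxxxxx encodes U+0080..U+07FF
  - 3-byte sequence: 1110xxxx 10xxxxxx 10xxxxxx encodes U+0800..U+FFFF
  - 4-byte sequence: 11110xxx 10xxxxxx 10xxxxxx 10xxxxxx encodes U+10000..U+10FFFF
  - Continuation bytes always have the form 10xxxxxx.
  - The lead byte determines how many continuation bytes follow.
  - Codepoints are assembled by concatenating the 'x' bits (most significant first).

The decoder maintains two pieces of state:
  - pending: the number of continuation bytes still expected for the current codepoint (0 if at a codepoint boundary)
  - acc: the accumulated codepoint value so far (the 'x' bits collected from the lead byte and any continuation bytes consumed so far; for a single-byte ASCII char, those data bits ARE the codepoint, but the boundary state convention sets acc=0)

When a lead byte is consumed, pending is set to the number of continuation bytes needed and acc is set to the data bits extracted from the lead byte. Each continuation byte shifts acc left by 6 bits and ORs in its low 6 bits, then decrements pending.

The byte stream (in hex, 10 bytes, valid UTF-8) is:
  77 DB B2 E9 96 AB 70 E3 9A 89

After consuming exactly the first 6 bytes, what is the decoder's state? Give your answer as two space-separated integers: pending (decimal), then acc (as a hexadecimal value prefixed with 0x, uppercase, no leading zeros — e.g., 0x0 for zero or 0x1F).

Byte[0]=77: 1-byte. pending=0, acc=0x0
Byte[1]=DB: 2-byte lead. pending=1, acc=0x1B
Byte[2]=B2: continuation. acc=(acc<<6)|0x32=0x6F2, pending=0
Byte[3]=E9: 3-byte lead. pending=2, acc=0x9
Byte[4]=96: continuation. acc=(acc<<6)|0x16=0x256, pending=1
Byte[5]=AB: continuation. acc=(acc<<6)|0x2B=0x95AB, pending=0

Answer: 0 0x95AB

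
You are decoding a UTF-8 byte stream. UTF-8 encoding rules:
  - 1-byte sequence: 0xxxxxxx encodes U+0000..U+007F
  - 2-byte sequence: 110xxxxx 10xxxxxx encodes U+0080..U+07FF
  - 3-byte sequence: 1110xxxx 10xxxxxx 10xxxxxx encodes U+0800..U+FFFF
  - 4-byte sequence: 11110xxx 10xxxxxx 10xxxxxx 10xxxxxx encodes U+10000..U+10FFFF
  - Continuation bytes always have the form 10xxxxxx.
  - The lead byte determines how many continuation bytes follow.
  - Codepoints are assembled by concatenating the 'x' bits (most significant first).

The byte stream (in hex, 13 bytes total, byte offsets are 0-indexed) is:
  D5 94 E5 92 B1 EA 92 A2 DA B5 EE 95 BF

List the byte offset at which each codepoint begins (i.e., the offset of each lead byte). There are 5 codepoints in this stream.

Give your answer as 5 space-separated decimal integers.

Byte[0]=D5: 2-byte lead, need 1 cont bytes. acc=0x15
Byte[1]=94: continuation. acc=(acc<<6)|0x14=0x554
Completed: cp=U+0554 (starts at byte 0)
Byte[2]=E5: 3-byte lead, need 2 cont bytes. acc=0x5
Byte[3]=92: continuation. acc=(acc<<6)|0x12=0x152
Byte[4]=B1: continuation. acc=(acc<<6)|0x31=0x54B1
Completed: cp=U+54B1 (starts at byte 2)
Byte[5]=EA: 3-byte lead, need 2 cont bytes. acc=0xA
Byte[6]=92: continuation. acc=(acc<<6)|0x12=0x292
Byte[7]=A2: continuation. acc=(acc<<6)|0x22=0xA4A2
Completed: cp=U+A4A2 (starts at byte 5)
Byte[8]=DA: 2-byte lead, need 1 cont bytes. acc=0x1A
Byte[9]=B5: continuation. acc=(acc<<6)|0x35=0x6B5
Completed: cp=U+06B5 (starts at byte 8)
Byte[10]=EE: 3-byte lead, need 2 cont bytes. acc=0xE
Byte[11]=95: continuation. acc=(acc<<6)|0x15=0x395
Byte[12]=BF: continuation. acc=(acc<<6)|0x3F=0xE57F
Completed: cp=U+E57F (starts at byte 10)

Answer: 0 2 5 8 10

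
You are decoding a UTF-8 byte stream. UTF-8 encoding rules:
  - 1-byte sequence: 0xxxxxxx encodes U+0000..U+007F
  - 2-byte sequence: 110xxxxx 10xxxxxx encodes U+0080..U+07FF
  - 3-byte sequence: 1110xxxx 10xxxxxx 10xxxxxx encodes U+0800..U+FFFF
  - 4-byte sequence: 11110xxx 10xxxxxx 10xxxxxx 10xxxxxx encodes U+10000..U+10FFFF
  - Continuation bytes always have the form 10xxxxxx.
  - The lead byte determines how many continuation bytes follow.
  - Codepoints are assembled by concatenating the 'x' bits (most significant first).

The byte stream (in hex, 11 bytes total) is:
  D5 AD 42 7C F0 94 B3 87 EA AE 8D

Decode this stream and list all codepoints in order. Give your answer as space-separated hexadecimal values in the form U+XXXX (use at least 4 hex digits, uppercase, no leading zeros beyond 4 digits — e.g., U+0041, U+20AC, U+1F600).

Answer: U+056D U+0042 U+007C U+14CC7 U+AB8D

Derivation:
Byte[0]=D5: 2-byte lead, need 1 cont bytes. acc=0x15
Byte[1]=AD: continuation. acc=(acc<<6)|0x2D=0x56D
Completed: cp=U+056D (starts at byte 0)
Byte[2]=42: 1-byte ASCII. cp=U+0042
Byte[3]=7C: 1-byte ASCII. cp=U+007C
Byte[4]=F0: 4-byte lead, need 3 cont bytes. acc=0x0
Byte[5]=94: continuation. acc=(acc<<6)|0x14=0x14
Byte[6]=B3: continuation. acc=(acc<<6)|0x33=0x533
Byte[7]=87: continuation. acc=(acc<<6)|0x07=0x14CC7
Completed: cp=U+14CC7 (starts at byte 4)
Byte[8]=EA: 3-byte lead, need 2 cont bytes. acc=0xA
Byte[9]=AE: continuation. acc=(acc<<6)|0x2E=0x2AE
Byte[10]=8D: continuation. acc=(acc<<6)|0x0D=0xAB8D
Completed: cp=U+AB8D (starts at byte 8)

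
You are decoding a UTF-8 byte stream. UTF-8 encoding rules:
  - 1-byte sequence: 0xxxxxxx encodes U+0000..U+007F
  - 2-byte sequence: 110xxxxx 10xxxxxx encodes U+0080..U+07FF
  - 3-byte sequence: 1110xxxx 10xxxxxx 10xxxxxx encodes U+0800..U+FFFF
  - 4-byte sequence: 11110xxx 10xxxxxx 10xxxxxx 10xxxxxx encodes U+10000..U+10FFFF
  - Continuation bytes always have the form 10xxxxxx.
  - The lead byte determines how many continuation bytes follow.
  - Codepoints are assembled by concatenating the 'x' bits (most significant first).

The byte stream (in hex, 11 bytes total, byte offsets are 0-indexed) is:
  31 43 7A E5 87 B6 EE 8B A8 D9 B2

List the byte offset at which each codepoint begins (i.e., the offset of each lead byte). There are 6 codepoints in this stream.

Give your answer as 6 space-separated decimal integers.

Byte[0]=31: 1-byte ASCII. cp=U+0031
Byte[1]=43: 1-byte ASCII. cp=U+0043
Byte[2]=7A: 1-byte ASCII. cp=U+007A
Byte[3]=E5: 3-byte lead, need 2 cont bytes. acc=0x5
Byte[4]=87: continuation. acc=(acc<<6)|0x07=0x147
Byte[5]=B6: continuation. acc=(acc<<6)|0x36=0x51F6
Completed: cp=U+51F6 (starts at byte 3)
Byte[6]=EE: 3-byte lead, need 2 cont bytes. acc=0xE
Byte[7]=8B: continuation. acc=(acc<<6)|0x0B=0x38B
Byte[8]=A8: continuation. acc=(acc<<6)|0x28=0xE2E8
Completed: cp=U+E2E8 (starts at byte 6)
Byte[9]=D9: 2-byte lead, need 1 cont bytes. acc=0x19
Byte[10]=B2: continuation. acc=(acc<<6)|0x32=0x672
Completed: cp=U+0672 (starts at byte 9)

Answer: 0 1 2 3 6 9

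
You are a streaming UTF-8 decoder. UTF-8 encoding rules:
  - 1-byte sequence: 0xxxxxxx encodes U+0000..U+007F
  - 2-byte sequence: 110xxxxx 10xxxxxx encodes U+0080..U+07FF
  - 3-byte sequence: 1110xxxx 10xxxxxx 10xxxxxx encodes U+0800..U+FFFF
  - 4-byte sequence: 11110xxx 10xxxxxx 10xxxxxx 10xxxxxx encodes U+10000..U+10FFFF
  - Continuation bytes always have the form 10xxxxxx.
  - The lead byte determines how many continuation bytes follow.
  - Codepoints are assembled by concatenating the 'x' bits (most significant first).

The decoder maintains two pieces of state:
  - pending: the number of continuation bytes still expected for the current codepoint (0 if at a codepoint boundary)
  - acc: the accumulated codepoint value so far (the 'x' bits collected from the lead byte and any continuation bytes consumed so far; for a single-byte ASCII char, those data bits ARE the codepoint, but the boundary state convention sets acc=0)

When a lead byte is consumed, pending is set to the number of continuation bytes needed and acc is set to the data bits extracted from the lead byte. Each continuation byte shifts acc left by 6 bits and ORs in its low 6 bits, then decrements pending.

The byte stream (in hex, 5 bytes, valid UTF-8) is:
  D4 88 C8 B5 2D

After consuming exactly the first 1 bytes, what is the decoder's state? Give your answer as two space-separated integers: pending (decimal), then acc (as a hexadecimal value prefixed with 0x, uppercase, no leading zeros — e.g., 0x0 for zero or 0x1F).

Byte[0]=D4: 2-byte lead. pending=1, acc=0x14

Answer: 1 0x14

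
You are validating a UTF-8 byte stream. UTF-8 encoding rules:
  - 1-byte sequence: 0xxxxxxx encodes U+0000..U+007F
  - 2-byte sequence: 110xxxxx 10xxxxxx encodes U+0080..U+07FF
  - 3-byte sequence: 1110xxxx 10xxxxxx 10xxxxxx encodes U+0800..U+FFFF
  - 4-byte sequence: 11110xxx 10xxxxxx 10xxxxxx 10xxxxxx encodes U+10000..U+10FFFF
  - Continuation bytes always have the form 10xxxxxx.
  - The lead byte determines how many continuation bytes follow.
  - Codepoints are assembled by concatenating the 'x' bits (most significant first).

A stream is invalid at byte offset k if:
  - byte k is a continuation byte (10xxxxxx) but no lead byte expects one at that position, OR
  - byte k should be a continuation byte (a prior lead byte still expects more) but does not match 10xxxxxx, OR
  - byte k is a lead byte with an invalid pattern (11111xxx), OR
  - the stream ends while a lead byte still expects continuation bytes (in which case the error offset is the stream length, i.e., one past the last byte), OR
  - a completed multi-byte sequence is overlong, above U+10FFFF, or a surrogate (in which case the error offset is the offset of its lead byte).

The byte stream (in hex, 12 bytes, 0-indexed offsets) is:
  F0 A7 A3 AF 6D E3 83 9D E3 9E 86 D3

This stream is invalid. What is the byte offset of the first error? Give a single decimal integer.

Byte[0]=F0: 4-byte lead, need 3 cont bytes. acc=0x0
Byte[1]=A7: continuation. acc=(acc<<6)|0x27=0x27
Byte[2]=A3: continuation. acc=(acc<<6)|0x23=0x9E3
Byte[3]=AF: continuation. acc=(acc<<6)|0x2F=0x278EF
Completed: cp=U+278EF (starts at byte 0)
Byte[4]=6D: 1-byte ASCII. cp=U+006D
Byte[5]=E3: 3-byte lead, need 2 cont bytes. acc=0x3
Byte[6]=83: continuation. acc=(acc<<6)|0x03=0xC3
Byte[7]=9D: continuation. acc=(acc<<6)|0x1D=0x30DD
Completed: cp=U+30DD (starts at byte 5)
Byte[8]=E3: 3-byte lead, need 2 cont bytes. acc=0x3
Byte[9]=9E: continuation. acc=(acc<<6)|0x1E=0xDE
Byte[10]=86: continuation. acc=(acc<<6)|0x06=0x3786
Completed: cp=U+3786 (starts at byte 8)
Byte[11]=D3: 2-byte lead, need 1 cont bytes. acc=0x13
Byte[12]: stream ended, expected continuation. INVALID

Answer: 12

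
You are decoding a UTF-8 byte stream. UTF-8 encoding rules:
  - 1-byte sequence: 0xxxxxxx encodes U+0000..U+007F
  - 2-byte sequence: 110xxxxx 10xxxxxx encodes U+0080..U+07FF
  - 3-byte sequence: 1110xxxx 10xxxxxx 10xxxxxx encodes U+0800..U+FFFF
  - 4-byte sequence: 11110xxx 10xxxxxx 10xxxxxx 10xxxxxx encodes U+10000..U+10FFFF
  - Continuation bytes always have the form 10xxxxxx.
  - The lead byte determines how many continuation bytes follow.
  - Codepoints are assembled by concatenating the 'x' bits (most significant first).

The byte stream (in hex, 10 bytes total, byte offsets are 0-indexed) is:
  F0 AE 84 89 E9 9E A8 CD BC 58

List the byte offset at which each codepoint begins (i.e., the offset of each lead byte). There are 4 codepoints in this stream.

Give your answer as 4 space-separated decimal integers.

Byte[0]=F0: 4-byte lead, need 3 cont bytes. acc=0x0
Byte[1]=AE: continuation. acc=(acc<<6)|0x2E=0x2E
Byte[2]=84: continuation. acc=(acc<<6)|0x04=0xB84
Byte[3]=89: continuation. acc=(acc<<6)|0x09=0x2E109
Completed: cp=U+2E109 (starts at byte 0)
Byte[4]=E9: 3-byte lead, need 2 cont bytes. acc=0x9
Byte[5]=9E: continuation. acc=(acc<<6)|0x1E=0x25E
Byte[6]=A8: continuation. acc=(acc<<6)|0x28=0x97A8
Completed: cp=U+97A8 (starts at byte 4)
Byte[7]=CD: 2-byte lead, need 1 cont bytes. acc=0xD
Byte[8]=BC: continuation. acc=(acc<<6)|0x3C=0x37C
Completed: cp=U+037C (starts at byte 7)
Byte[9]=58: 1-byte ASCII. cp=U+0058

Answer: 0 4 7 9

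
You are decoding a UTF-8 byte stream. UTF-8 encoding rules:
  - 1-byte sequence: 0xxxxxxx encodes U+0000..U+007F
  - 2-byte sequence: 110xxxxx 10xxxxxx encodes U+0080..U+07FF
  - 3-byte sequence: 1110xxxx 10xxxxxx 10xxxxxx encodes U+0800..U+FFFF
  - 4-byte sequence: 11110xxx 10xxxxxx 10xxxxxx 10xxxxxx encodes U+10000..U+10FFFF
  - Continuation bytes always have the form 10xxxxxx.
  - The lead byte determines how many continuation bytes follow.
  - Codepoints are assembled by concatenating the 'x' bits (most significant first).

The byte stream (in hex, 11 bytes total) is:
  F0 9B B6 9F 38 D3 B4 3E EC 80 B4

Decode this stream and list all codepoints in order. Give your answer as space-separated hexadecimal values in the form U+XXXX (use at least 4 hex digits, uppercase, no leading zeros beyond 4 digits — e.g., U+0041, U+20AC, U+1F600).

Byte[0]=F0: 4-byte lead, need 3 cont bytes. acc=0x0
Byte[1]=9B: continuation. acc=(acc<<6)|0x1B=0x1B
Byte[2]=B6: continuation. acc=(acc<<6)|0x36=0x6F6
Byte[3]=9F: continuation. acc=(acc<<6)|0x1F=0x1BD9F
Completed: cp=U+1BD9F (starts at byte 0)
Byte[4]=38: 1-byte ASCII. cp=U+0038
Byte[5]=D3: 2-byte lead, need 1 cont bytes. acc=0x13
Byte[6]=B4: continuation. acc=(acc<<6)|0x34=0x4F4
Completed: cp=U+04F4 (starts at byte 5)
Byte[7]=3E: 1-byte ASCII. cp=U+003E
Byte[8]=EC: 3-byte lead, need 2 cont bytes. acc=0xC
Byte[9]=80: continuation. acc=(acc<<6)|0x00=0x300
Byte[10]=B4: continuation. acc=(acc<<6)|0x34=0xC034
Completed: cp=U+C034 (starts at byte 8)

Answer: U+1BD9F U+0038 U+04F4 U+003E U+C034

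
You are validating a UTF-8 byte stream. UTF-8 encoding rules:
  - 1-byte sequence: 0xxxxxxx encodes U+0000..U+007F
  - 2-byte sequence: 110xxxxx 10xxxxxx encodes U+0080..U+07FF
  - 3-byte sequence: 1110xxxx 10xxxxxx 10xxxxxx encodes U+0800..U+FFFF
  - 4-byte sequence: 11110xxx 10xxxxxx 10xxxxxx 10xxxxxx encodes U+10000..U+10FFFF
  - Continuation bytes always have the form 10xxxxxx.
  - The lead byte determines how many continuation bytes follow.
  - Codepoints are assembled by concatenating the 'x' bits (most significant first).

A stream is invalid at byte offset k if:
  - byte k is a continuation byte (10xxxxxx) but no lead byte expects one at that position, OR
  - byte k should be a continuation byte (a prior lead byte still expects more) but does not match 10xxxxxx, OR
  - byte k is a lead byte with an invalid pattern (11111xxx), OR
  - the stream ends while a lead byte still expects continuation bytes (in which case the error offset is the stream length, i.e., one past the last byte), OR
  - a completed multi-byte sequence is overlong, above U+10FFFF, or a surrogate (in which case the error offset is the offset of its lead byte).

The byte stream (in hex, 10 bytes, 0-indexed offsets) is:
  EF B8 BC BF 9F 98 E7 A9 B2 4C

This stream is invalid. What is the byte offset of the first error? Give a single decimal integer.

Answer: 3

Derivation:
Byte[0]=EF: 3-byte lead, need 2 cont bytes. acc=0xF
Byte[1]=B8: continuation. acc=(acc<<6)|0x38=0x3F8
Byte[2]=BC: continuation. acc=(acc<<6)|0x3C=0xFE3C
Completed: cp=U+FE3C (starts at byte 0)
Byte[3]=BF: INVALID lead byte (not 0xxx/110x/1110/11110)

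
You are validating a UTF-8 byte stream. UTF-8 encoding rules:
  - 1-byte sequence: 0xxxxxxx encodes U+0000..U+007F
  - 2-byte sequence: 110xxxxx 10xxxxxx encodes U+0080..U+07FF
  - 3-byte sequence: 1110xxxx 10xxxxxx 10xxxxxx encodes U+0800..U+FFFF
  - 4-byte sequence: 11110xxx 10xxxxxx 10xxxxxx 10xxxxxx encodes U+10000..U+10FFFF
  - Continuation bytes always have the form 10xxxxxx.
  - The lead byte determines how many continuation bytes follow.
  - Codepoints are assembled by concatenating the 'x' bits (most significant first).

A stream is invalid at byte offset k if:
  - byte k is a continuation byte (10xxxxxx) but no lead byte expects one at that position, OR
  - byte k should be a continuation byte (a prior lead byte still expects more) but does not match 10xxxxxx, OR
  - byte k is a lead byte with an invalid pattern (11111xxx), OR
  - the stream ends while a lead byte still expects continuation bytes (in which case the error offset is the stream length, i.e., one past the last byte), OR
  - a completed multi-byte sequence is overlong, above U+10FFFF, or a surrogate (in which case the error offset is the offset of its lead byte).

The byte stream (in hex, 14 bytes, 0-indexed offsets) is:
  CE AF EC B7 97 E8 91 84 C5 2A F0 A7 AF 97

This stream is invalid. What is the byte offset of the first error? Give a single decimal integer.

Byte[0]=CE: 2-byte lead, need 1 cont bytes. acc=0xE
Byte[1]=AF: continuation. acc=(acc<<6)|0x2F=0x3AF
Completed: cp=U+03AF (starts at byte 0)
Byte[2]=EC: 3-byte lead, need 2 cont bytes. acc=0xC
Byte[3]=B7: continuation. acc=(acc<<6)|0x37=0x337
Byte[4]=97: continuation. acc=(acc<<6)|0x17=0xCDD7
Completed: cp=U+CDD7 (starts at byte 2)
Byte[5]=E8: 3-byte lead, need 2 cont bytes. acc=0x8
Byte[6]=91: continuation. acc=(acc<<6)|0x11=0x211
Byte[7]=84: continuation. acc=(acc<<6)|0x04=0x8444
Completed: cp=U+8444 (starts at byte 5)
Byte[8]=C5: 2-byte lead, need 1 cont bytes. acc=0x5
Byte[9]=2A: expected 10xxxxxx continuation. INVALID

Answer: 9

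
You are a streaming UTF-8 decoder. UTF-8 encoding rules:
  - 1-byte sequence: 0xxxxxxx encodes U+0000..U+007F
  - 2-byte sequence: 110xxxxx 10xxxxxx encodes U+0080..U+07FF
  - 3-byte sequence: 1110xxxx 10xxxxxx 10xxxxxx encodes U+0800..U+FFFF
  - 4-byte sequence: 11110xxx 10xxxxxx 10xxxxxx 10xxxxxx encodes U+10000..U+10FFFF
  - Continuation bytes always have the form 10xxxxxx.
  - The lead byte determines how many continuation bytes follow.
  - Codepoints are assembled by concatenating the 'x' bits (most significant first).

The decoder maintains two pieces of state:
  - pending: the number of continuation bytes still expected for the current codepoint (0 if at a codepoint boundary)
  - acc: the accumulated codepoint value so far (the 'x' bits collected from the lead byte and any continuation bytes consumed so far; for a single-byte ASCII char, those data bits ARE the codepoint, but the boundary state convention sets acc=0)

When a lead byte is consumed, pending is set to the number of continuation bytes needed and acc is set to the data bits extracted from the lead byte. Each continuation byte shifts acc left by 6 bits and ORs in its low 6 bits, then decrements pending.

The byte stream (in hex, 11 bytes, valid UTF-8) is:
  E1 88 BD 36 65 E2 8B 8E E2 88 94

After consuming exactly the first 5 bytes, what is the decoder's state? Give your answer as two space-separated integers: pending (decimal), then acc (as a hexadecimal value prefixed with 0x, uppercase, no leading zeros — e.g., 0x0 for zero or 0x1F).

Byte[0]=E1: 3-byte lead. pending=2, acc=0x1
Byte[1]=88: continuation. acc=(acc<<6)|0x08=0x48, pending=1
Byte[2]=BD: continuation. acc=(acc<<6)|0x3D=0x123D, pending=0
Byte[3]=36: 1-byte. pending=0, acc=0x0
Byte[4]=65: 1-byte. pending=0, acc=0x0

Answer: 0 0x0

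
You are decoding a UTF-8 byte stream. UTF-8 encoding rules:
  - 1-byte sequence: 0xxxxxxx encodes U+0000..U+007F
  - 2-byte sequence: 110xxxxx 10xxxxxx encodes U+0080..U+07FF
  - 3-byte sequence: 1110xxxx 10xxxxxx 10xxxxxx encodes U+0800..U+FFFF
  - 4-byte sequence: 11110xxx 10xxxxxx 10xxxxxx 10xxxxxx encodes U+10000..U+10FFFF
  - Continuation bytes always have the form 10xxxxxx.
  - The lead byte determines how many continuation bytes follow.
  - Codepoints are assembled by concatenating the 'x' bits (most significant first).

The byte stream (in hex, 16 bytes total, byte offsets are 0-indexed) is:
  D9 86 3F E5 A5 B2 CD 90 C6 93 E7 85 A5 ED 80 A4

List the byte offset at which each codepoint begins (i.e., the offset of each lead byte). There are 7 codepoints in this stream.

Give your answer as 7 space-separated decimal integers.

Byte[0]=D9: 2-byte lead, need 1 cont bytes. acc=0x19
Byte[1]=86: continuation. acc=(acc<<6)|0x06=0x646
Completed: cp=U+0646 (starts at byte 0)
Byte[2]=3F: 1-byte ASCII. cp=U+003F
Byte[3]=E5: 3-byte lead, need 2 cont bytes. acc=0x5
Byte[4]=A5: continuation. acc=(acc<<6)|0x25=0x165
Byte[5]=B2: continuation. acc=(acc<<6)|0x32=0x5972
Completed: cp=U+5972 (starts at byte 3)
Byte[6]=CD: 2-byte lead, need 1 cont bytes. acc=0xD
Byte[7]=90: continuation. acc=(acc<<6)|0x10=0x350
Completed: cp=U+0350 (starts at byte 6)
Byte[8]=C6: 2-byte lead, need 1 cont bytes. acc=0x6
Byte[9]=93: continuation. acc=(acc<<6)|0x13=0x193
Completed: cp=U+0193 (starts at byte 8)
Byte[10]=E7: 3-byte lead, need 2 cont bytes. acc=0x7
Byte[11]=85: continuation. acc=(acc<<6)|0x05=0x1C5
Byte[12]=A5: continuation. acc=(acc<<6)|0x25=0x7165
Completed: cp=U+7165 (starts at byte 10)
Byte[13]=ED: 3-byte lead, need 2 cont bytes. acc=0xD
Byte[14]=80: continuation. acc=(acc<<6)|0x00=0x340
Byte[15]=A4: continuation. acc=(acc<<6)|0x24=0xD024
Completed: cp=U+D024 (starts at byte 13)

Answer: 0 2 3 6 8 10 13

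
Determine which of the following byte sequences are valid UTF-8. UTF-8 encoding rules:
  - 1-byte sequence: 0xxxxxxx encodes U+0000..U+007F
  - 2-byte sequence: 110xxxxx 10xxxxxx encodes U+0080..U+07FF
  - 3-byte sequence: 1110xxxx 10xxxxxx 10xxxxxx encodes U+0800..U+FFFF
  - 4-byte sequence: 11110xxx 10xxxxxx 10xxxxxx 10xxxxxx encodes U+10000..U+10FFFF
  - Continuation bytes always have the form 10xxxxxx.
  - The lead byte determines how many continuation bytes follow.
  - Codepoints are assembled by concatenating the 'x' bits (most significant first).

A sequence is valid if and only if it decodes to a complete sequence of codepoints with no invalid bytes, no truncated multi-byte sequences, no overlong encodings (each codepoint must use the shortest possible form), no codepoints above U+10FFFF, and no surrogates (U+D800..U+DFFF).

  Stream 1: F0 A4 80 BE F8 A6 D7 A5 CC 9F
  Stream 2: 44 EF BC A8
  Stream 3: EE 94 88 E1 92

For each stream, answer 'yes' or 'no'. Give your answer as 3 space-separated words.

Answer: no yes no

Derivation:
Stream 1: error at byte offset 4. INVALID
Stream 2: decodes cleanly. VALID
Stream 3: error at byte offset 5. INVALID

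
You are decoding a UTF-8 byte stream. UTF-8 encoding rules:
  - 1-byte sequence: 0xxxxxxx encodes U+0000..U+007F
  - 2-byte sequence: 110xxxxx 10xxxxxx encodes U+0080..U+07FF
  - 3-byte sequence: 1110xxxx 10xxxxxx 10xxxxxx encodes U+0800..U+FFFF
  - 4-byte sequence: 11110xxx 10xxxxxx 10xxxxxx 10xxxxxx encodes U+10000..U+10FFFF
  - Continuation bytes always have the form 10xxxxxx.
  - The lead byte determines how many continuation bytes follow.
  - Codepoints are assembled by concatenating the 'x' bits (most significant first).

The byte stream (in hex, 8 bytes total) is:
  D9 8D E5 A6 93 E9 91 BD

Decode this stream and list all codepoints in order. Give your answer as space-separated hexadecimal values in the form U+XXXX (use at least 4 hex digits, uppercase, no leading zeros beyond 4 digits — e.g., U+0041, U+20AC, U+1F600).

Byte[0]=D9: 2-byte lead, need 1 cont bytes. acc=0x19
Byte[1]=8D: continuation. acc=(acc<<6)|0x0D=0x64D
Completed: cp=U+064D (starts at byte 0)
Byte[2]=E5: 3-byte lead, need 2 cont bytes. acc=0x5
Byte[3]=A6: continuation. acc=(acc<<6)|0x26=0x166
Byte[4]=93: continuation. acc=(acc<<6)|0x13=0x5993
Completed: cp=U+5993 (starts at byte 2)
Byte[5]=E9: 3-byte lead, need 2 cont bytes. acc=0x9
Byte[6]=91: continuation. acc=(acc<<6)|0x11=0x251
Byte[7]=BD: continuation. acc=(acc<<6)|0x3D=0x947D
Completed: cp=U+947D (starts at byte 5)

Answer: U+064D U+5993 U+947D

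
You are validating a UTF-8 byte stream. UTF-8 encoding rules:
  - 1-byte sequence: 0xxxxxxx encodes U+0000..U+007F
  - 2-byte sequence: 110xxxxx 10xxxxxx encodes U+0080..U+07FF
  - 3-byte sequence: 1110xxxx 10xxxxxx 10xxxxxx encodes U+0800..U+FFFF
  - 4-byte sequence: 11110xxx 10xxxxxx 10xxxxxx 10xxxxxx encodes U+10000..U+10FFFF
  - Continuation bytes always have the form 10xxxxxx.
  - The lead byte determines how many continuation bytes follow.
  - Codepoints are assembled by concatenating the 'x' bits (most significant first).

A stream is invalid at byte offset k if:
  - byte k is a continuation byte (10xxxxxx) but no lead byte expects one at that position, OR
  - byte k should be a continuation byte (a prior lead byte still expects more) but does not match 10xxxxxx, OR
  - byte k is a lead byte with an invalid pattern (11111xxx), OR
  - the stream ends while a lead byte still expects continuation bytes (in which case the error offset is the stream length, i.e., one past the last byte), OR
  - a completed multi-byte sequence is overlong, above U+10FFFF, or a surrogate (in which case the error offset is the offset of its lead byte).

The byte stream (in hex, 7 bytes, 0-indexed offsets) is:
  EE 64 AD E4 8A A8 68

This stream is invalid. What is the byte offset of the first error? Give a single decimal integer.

Byte[0]=EE: 3-byte lead, need 2 cont bytes. acc=0xE
Byte[1]=64: expected 10xxxxxx continuation. INVALID

Answer: 1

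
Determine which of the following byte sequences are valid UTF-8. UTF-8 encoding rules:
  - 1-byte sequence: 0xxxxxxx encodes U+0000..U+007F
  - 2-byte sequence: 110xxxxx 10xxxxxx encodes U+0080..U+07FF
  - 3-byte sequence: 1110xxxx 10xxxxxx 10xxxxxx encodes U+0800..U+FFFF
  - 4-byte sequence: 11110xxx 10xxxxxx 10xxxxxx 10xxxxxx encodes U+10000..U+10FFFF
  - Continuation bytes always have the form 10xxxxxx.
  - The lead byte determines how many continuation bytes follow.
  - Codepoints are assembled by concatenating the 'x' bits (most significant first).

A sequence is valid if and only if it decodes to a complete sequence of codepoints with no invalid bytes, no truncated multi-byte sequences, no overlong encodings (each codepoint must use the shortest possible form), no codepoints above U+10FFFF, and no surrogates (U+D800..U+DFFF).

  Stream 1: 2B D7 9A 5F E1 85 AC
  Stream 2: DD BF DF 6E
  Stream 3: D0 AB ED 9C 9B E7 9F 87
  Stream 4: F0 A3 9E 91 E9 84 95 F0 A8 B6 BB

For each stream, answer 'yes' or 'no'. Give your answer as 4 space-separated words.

Answer: yes no yes yes

Derivation:
Stream 1: decodes cleanly. VALID
Stream 2: error at byte offset 3. INVALID
Stream 3: decodes cleanly. VALID
Stream 4: decodes cleanly. VALID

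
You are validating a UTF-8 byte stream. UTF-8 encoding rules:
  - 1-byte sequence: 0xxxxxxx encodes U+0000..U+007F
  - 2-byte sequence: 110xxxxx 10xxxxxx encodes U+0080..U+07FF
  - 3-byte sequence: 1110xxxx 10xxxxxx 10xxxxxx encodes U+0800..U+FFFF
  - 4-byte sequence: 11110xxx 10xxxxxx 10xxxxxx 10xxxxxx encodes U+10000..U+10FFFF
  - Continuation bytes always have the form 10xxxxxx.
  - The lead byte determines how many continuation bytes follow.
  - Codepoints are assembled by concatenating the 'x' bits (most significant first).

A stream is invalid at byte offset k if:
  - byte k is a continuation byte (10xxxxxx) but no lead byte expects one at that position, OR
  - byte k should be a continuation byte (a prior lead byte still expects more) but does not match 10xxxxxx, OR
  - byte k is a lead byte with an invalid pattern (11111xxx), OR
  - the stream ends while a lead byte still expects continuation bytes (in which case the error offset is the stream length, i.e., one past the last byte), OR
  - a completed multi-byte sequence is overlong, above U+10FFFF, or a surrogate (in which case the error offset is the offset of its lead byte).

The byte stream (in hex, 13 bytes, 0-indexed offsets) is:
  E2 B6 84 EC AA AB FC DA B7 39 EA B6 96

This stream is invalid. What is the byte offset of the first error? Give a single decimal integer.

Byte[0]=E2: 3-byte lead, need 2 cont bytes. acc=0x2
Byte[1]=B6: continuation. acc=(acc<<6)|0x36=0xB6
Byte[2]=84: continuation. acc=(acc<<6)|0x04=0x2D84
Completed: cp=U+2D84 (starts at byte 0)
Byte[3]=EC: 3-byte lead, need 2 cont bytes. acc=0xC
Byte[4]=AA: continuation. acc=(acc<<6)|0x2A=0x32A
Byte[5]=AB: continuation. acc=(acc<<6)|0x2B=0xCAAB
Completed: cp=U+CAAB (starts at byte 3)
Byte[6]=FC: INVALID lead byte (not 0xxx/110x/1110/11110)

Answer: 6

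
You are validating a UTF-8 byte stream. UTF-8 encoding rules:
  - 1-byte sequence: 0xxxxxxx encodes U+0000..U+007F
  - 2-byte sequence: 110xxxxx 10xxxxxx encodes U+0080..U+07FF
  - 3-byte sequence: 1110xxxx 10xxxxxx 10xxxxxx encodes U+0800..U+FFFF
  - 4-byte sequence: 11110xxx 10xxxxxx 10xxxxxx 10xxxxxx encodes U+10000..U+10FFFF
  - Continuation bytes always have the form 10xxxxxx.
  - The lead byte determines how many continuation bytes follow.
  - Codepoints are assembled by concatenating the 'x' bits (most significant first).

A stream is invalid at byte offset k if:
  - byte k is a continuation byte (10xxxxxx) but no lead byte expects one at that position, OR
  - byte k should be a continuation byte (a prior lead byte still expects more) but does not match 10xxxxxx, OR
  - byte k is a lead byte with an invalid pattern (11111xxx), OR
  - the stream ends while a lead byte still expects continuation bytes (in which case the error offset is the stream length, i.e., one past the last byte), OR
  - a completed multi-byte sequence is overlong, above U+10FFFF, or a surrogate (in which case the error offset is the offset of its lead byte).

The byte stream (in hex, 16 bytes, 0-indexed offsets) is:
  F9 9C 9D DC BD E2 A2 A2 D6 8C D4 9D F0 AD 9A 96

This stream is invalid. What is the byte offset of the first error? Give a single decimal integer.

Answer: 0

Derivation:
Byte[0]=F9: INVALID lead byte (not 0xxx/110x/1110/11110)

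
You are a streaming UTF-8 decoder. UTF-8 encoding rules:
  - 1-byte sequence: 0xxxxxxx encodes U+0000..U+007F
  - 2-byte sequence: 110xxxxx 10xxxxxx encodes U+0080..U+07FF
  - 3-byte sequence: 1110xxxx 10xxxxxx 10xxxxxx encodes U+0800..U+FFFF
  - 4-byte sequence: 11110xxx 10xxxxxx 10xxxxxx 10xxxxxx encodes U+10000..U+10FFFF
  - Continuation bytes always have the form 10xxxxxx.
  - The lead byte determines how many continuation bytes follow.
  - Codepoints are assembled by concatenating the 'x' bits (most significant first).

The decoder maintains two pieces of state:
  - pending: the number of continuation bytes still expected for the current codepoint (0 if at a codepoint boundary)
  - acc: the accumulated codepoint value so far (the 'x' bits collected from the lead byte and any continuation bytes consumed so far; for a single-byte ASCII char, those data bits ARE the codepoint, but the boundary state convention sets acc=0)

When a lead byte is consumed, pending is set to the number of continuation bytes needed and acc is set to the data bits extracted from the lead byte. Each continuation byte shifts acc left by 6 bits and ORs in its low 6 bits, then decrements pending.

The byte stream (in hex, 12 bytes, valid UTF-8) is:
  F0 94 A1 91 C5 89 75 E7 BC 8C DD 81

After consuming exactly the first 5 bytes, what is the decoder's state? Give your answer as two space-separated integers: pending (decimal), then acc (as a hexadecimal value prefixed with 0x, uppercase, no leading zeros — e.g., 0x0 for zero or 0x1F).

Byte[0]=F0: 4-byte lead. pending=3, acc=0x0
Byte[1]=94: continuation. acc=(acc<<6)|0x14=0x14, pending=2
Byte[2]=A1: continuation. acc=(acc<<6)|0x21=0x521, pending=1
Byte[3]=91: continuation. acc=(acc<<6)|0x11=0x14851, pending=0
Byte[4]=C5: 2-byte lead. pending=1, acc=0x5

Answer: 1 0x5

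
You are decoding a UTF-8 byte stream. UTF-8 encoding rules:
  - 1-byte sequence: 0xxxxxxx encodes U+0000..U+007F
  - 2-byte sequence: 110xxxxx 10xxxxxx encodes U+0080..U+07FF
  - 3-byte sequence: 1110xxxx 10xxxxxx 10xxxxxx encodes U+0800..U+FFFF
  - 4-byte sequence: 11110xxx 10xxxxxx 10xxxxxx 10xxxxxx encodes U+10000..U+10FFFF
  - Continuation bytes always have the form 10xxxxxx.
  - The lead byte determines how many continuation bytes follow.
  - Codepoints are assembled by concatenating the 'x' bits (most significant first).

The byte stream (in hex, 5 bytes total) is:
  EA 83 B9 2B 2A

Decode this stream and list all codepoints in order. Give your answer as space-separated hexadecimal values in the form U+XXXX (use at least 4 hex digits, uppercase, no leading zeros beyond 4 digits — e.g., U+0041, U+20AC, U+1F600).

Byte[0]=EA: 3-byte lead, need 2 cont bytes. acc=0xA
Byte[1]=83: continuation. acc=(acc<<6)|0x03=0x283
Byte[2]=B9: continuation. acc=(acc<<6)|0x39=0xA0F9
Completed: cp=U+A0F9 (starts at byte 0)
Byte[3]=2B: 1-byte ASCII. cp=U+002B
Byte[4]=2A: 1-byte ASCII. cp=U+002A

Answer: U+A0F9 U+002B U+002A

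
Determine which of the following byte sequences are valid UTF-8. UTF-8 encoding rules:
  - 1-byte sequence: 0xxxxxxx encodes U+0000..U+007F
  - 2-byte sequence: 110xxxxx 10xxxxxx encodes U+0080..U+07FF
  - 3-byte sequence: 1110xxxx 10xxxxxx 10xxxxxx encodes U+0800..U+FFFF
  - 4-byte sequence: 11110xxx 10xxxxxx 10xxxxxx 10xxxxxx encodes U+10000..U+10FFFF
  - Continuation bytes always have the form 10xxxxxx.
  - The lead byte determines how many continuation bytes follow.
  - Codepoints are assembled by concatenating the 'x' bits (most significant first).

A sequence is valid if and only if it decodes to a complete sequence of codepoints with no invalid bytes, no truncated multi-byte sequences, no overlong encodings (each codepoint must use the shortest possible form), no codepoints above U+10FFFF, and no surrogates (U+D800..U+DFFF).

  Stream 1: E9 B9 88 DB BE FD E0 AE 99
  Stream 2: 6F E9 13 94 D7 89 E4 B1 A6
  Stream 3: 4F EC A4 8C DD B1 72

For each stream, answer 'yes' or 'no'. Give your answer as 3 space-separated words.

Stream 1: error at byte offset 5. INVALID
Stream 2: error at byte offset 2. INVALID
Stream 3: decodes cleanly. VALID

Answer: no no yes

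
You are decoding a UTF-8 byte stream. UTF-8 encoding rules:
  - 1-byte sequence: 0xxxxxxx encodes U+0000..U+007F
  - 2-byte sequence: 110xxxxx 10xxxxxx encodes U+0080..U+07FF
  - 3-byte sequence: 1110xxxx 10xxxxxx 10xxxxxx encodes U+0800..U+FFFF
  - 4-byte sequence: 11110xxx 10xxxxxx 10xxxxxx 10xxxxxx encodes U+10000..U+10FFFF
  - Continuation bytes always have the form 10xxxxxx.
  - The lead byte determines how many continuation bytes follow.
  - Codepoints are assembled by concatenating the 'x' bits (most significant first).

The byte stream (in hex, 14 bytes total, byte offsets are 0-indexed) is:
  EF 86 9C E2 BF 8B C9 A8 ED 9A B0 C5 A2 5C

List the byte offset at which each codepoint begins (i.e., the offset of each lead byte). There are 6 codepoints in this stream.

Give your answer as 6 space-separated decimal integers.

Answer: 0 3 6 8 11 13

Derivation:
Byte[0]=EF: 3-byte lead, need 2 cont bytes. acc=0xF
Byte[1]=86: continuation. acc=(acc<<6)|0x06=0x3C6
Byte[2]=9C: continuation. acc=(acc<<6)|0x1C=0xF19C
Completed: cp=U+F19C (starts at byte 0)
Byte[3]=E2: 3-byte lead, need 2 cont bytes. acc=0x2
Byte[4]=BF: continuation. acc=(acc<<6)|0x3F=0xBF
Byte[5]=8B: continuation. acc=(acc<<6)|0x0B=0x2FCB
Completed: cp=U+2FCB (starts at byte 3)
Byte[6]=C9: 2-byte lead, need 1 cont bytes. acc=0x9
Byte[7]=A8: continuation. acc=(acc<<6)|0x28=0x268
Completed: cp=U+0268 (starts at byte 6)
Byte[8]=ED: 3-byte lead, need 2 cont bytes. acc=0xD
Byte[9]=9A: continuation. acc=(acc<<6)|0x1A=0x35A
Byte[10]=B0: continuation. acc=(acc<<6)|0x30=0xD6B0
Completed: cp=U+D6B0 (starts at byte 8)
Byte[11]=C5: 2-byte lead, need 1 cont bytes. acc=0x5
Byte[12]=A2: continuation. acc=(acc<<6)|0x22=0x162
Completed: cp=U+0162 (starts at byte 11)
Byte[13]=5C: 1-byte ASCII. cp=U+005C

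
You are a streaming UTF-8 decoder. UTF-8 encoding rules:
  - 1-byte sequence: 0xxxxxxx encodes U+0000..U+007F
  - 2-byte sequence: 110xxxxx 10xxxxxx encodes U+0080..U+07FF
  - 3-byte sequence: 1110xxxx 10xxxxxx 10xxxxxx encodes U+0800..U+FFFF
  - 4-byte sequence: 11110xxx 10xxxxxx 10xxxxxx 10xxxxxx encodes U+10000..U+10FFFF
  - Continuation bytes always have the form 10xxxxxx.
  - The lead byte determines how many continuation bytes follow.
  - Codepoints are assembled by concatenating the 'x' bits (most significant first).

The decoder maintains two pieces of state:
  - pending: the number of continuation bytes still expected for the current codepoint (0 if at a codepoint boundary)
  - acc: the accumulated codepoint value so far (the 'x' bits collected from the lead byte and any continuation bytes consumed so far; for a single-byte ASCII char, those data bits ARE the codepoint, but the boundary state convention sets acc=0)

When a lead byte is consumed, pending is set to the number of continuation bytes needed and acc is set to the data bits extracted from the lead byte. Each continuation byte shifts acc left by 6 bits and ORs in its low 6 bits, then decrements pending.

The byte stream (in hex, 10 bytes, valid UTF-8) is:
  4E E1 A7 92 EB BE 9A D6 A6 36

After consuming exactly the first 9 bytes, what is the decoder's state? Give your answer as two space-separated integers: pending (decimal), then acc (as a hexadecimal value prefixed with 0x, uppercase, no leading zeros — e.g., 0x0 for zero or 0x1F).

Byte[0]=4E: 1-byte. pending=0, acc=0x0
Byte[1]=E1: 3-byte lead. pending=2, acc=0x1
Byte[2]=A7: continuation. acc=(acc<<6)|0x27=0x67, pending=1
Byte[3]=92: continuation. acc=(acc<<6)|0x12=0x19D2, pending=0
Byte[4]=EB: 3-byte lead. pending=2, acc=0xB
Byte[5]=BE: continuation. acc=(acc<<6)|0x3E=0x2FE, pending=1
Byte[6]=9A: continuation. acc=(acc<<6)|0x1A=0xBF9A, pending=0
Byte[7]=D6: 2-byte lead. pending=1, acc=0x16
Byte[8]=A6: continuation. acc=(acc<<6)|0x26=0x5A6, pending=0

Answer: 0 0x5A6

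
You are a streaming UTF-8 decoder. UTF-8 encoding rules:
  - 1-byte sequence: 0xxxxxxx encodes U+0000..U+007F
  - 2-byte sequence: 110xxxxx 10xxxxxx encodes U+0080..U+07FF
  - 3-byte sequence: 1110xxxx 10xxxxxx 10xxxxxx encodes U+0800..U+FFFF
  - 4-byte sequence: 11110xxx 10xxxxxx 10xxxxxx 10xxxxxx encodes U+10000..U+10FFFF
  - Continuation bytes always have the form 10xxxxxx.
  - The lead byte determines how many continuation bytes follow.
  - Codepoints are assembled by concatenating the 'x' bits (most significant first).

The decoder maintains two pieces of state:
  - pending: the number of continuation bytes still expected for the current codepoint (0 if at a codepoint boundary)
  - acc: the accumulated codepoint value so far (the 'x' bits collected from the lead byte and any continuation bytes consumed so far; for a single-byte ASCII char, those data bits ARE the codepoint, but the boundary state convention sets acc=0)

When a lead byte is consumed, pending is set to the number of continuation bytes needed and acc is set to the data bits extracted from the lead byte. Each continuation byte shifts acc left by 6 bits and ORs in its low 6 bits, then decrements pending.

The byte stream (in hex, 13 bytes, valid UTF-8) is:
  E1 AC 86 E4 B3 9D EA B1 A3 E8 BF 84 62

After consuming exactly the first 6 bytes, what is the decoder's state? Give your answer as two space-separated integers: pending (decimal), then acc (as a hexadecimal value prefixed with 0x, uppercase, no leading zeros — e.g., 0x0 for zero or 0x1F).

Byte[0]=E1: 3-byte lead. pending=2, acc=0x1
Byte[1]=AC: continuation. acc=(acc<<6)|0x2C=0x6C, pending=1
Byte[2]=86: continuation. acc=(acc<<6)|0x06=0x1B06, pending=0
Byte[3]=E4: 3-byte lead. pending=2, acc=0x4
Byte[4]=B3: continuation. acc=(acc<<6)|0x33=0x133, pending=1
Byte[5]=9D: continuation. acc=(acc<<6)|0x1D=0x4CDD, pending=0

Answer: 0 0x4CDD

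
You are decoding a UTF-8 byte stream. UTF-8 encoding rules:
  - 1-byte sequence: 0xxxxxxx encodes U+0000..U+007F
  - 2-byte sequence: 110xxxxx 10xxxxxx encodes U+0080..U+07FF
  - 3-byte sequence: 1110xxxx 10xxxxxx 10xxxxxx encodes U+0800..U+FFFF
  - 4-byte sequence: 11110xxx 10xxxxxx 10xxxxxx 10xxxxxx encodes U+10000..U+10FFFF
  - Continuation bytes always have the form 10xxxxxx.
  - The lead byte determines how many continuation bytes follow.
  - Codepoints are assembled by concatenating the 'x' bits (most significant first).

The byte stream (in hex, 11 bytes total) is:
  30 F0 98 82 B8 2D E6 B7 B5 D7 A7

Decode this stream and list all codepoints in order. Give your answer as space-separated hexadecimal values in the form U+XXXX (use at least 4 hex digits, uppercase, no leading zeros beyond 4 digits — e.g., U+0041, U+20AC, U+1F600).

Answer: U+0030 U+180B8 U+002D U+6DF5 U+05E7

Derivation:
Byte[0]=30: 1-byte ASCII. cp=U+0030
Byte[1]=F0: 4-byte lead, need 3 cont bytes. acc=0x0
Byte[2]=98: continuation. acc=(acc<<6)|0x18=0x18
Byte[3]=82: continuation. acc=(acc<<6)|0x02=0x602
Byte[4]=B8: continuation. acc=(acc<<6)|0x38=0x180B8
Completed: cp=U+180B8 (starts at byte 1)
Byte[5]=2D: 1-byte ASCII. cp=U+002D
Byte[6]=E6: 3-byte lead, need 2 cont bytes. acc=0x6
Byte[7]=B7: continuation. acc=(acc<<6)|0x37=0x1B7
Byte[8]=B5: continuation. acc=(acc<<6)|0x35=0x6DF5
Completed: cp=U+6DF5 (starts at byte 6)
Byte[9]=D7: 2-byte lead, need 1 cont bytes. acc=0x17
Byte[10]=A7: continuation. acc=(acc<<6)|0x27=0x5E7
Completed: cp=U+05E7 (starts at byte 9)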